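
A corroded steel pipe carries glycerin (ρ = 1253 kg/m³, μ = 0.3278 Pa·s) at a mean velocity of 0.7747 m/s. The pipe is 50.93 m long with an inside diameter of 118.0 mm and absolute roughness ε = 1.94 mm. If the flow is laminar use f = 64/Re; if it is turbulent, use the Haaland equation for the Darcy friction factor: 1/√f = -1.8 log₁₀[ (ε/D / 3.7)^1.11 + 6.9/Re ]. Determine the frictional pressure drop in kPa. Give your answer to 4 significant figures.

Reynolds number Re = ρVD/μ = 1253 · 0.7747 · 0.118 / 0.328 = 349.4.
Re < 2300 → laminar flow, so f = 64/Re = 64/349.4 = 0.1832 (the turbulent correlation is not needed).
Darcy-Weisbach: ΔP = f(L/D)(ρV²/2) = 0.1832·(50.93/0.118)·(1253·0.7747²/2) = 0.1832·431.6·376 = 2.972e+04 Pa.
ΔP = 2.972e+04 Pa = 29.72 kPa.

ΔP ≈ 29.72 kPa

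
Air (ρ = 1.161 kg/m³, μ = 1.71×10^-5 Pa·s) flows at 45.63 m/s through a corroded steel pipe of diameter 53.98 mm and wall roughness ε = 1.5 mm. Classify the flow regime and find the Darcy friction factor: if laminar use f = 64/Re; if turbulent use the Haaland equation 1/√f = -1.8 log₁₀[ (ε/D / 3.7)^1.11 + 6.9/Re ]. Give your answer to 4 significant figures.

Re = ρVD/μ = 1.161·45.63·0.05398/1.71e-05 = 1.672e+05.
Re > 4000 → turbulent. ε/D = 0.0015/0.05398 = 0.0278; Haaland: 1/√f = -1.8 log₁₀[0.00439 + 4.13e-05] = 4.237, so f = 0.0557.

f ≈ 0.05570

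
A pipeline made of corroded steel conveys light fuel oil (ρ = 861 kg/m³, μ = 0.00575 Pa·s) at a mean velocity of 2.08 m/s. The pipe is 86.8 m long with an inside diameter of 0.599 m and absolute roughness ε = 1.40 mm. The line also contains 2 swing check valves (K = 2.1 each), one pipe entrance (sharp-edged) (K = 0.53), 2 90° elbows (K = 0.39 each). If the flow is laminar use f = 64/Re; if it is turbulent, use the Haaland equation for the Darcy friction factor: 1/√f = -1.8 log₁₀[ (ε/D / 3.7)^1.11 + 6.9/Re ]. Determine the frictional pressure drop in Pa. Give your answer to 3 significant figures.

ΔP ≈ 17100 Pa

Reynolds number Re = ρVD/μ = 861 · 2.08 · 0.599 / 0.00575 = 1.866e+05.
Re > 4000 → turbulent. Relative roughness ε/D = 0.0014/0.599 = 0.00234. Haaland: 1/√f = -1.8 log₁₀[(0.00234/3.7)^1.11 + 6.9/1.866e+05] = -1.8 log₁₀[0.000281 + 3.7e-05] = 6.296, so f = 0.02523.
Total minor-loss coefficient ΣK = 2·2.1 + 1·0.53 + 2·0.39 = 5.51.
ΔP = [f·L/D + ΣK]·(ρV²/2) = [0.02523·86.8/0.599 + 5.51]·(861·2.08²/2) = [3.656 + 5.51]·1863 = 1.707e+04 Pa.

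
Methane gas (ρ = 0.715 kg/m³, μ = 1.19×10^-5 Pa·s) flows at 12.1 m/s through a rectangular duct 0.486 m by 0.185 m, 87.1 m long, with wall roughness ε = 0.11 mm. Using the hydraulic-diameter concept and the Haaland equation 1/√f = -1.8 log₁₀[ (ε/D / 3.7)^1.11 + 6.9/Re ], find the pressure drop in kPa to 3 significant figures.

Hydraulic diameter D_h = 4A/P = 4·(0.486·0.185)/(2·(0.486+0.185)) = 0.3596/1.342 = 0.268 m.
Re = ρVD_h/μ = 0.715·12.1·0.268/1.19e-05 = 1.948e+05.
ε/D_h = 0.00011/0.268 = 0.00041; Haaland gives 1/√f = -1.8 log₁₀[4.07e-05+3.54e-05] = 7.413, so f = 0.0182.
ΔP = f(L/D_h)(ρV²/2) = 0.0182·87.1/0.268·52.34 = 309.6 Pa.
ΔP = 0.310 kPa.

ΔP ≈ 0.310 kPa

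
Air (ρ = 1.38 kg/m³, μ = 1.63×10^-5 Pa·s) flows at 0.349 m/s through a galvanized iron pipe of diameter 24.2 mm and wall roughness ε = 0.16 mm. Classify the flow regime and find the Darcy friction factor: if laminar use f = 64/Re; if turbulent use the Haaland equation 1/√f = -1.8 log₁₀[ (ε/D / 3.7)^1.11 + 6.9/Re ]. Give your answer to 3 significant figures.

Re = ρVD/μ = 1.38·0.349·0.0242/1.63e-05 = 715.
Re < 2300 → laminar, so f = 64/Re = 0.08951 (roughness is irrelevant in laminar flow).

f ≈ 0.0895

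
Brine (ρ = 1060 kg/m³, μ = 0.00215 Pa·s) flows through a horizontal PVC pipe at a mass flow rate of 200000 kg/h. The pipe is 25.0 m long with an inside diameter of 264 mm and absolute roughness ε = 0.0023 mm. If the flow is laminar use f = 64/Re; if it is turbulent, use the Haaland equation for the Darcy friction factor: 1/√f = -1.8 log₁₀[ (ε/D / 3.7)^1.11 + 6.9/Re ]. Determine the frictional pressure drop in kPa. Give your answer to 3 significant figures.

ΔP ≈ 0.785 kPa

ṁ = 200000 kg/h = 200000/3600 = 55.56 kg/s.
A = πD²/4 = π(0.264)²/4 = 0.05474 m²; mean velocity V = ṁ/(ρA) = 55.56/(1060 · 0.05474) = 0.9575 m/s.
Reynolds number Re = ρVD/μ = 1060 · 0.9575 · 0.264 / 0.00215 = 1.246e+05.
Re > 4000 → turbulent. Relative roughness ε/D = 2.3e-06/0.264 = 8.71e-06. Haaland: 1/√f = -1.8 log₁₀[(8.71e-06/3.7)^1.11 + 6.9/1.246e+05] = -1.8 log₁₀[5.66e-07 + 5.54e-05] = 7.654, so f = 0.01707.
Darcy-Weisbach: ΔP = f(L/D)(ρV²/2) = 0.01707·(25/0.264)·(1060·0.9575²/2) = 0.01707·94.7·485.9 = 785.3 Pa.
ΔP = 785.3 Pa = 0.785 kPa.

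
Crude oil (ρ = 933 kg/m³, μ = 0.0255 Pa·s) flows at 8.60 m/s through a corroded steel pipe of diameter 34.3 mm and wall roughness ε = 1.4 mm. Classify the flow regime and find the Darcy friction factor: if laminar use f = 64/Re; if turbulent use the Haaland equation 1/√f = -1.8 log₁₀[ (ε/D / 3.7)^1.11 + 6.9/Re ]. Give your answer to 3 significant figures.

Re = ρVD/μ = 933·8.6·0.0343/0.0255 = 1.079e+04.
Re > 4000 → turbulent. ε/D = 0.0014/0.0343 = 0.0408; Haaland: 1/√f = -1.8 log₁₀[0.00672 + 0.000639] = 3.84, so f = 0.06782.

f ≈ 0.0678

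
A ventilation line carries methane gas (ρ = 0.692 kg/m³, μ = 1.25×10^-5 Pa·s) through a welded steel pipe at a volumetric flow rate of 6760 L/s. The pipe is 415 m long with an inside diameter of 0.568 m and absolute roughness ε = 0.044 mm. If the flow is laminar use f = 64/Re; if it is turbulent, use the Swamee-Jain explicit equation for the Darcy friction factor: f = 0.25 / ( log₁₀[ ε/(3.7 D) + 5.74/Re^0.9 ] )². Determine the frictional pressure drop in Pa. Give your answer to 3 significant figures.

Q = 6760 L/s = 6760/1000 = 6.76 m³/s.
Cross-sectional area A = πD²/4 = π(0.568)²/4 = 0.2534 m²; mean velocity V = Q/A = 6.76/0.2534 = 26.68 m/s.
Reynolds number Re = ρVD/μ = 0.692 · 26.68 · 0.568 / 1.25e-05 = 8.389e+05.
Re > 4000 → turbulent. Relative roughness ε/D = 4.4e-05/0.568 = 7.75e-05. Swamee-Jain: f = 0.25/(log₁₀[7.75e-05/3.7 + 5.74/8.389e+05^0.9])² = 0.25/(log₁₀[2.09e-05 + 2.68e-05])² = 0.25/(-4.321)² = 0.01339.
Darcy-Weisbach: ΔP = f(L/D)(ρV²/2) = 0.01339·(415/0.568)·(0.692·26.68²/2) = 0.01339·730.6·246.3 = 2409 Pa.

ΔP ≈ 2410 Pa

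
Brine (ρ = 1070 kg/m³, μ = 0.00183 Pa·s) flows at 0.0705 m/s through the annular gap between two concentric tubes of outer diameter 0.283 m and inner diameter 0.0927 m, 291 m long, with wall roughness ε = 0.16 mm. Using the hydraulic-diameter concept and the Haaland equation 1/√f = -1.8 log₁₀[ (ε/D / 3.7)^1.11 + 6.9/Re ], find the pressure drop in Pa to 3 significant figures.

Hydraulic diameter D_h = 4A/P = D_o - D_i = 0.283 - 0.0927 = 0.1903 m.
Re = ρVD_h/μ = 1070·0.0705·0.1903/0.00183 = 7844.
ε/D_h = 0.00016/0.1903 = 0.000841; Haaland gives 1/√f = -1.8 log₁₀[9.03e-05+0.00088] = 5.424, so f = 0.03399.
ΔP = f(L/D_h)(ρV²/2) = 0.03399·291/0.1903·2.659 = 138.2 Pa.

ΔP ≈ 138 Pa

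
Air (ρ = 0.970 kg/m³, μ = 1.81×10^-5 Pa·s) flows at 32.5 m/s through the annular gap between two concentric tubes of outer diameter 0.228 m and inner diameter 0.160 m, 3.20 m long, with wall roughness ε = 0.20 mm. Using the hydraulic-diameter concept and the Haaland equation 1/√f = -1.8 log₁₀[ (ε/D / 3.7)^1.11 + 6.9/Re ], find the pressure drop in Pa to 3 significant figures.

Hydraulic diameter D_h = 4A/P = D_o - D_i = 0.228 - 0.16 = 0.068 m.
Re = ρVD_h/μ = 0.97·32.5·0.068/1.81e-05 = 1.184e+05.
ε/D_h = 0.0002/0.068 = 0.00294; Haaland gives 1/√f = -1.8 log₁₀[0.000363+5.83e-05] = 6.077, so f = 0.02708.
ΔP = f(L/D_h)(ρV²/2) = 0.02708·3.2/0.068·512.3 = 652.9 Pa.

ΔP ≈ 653 Pa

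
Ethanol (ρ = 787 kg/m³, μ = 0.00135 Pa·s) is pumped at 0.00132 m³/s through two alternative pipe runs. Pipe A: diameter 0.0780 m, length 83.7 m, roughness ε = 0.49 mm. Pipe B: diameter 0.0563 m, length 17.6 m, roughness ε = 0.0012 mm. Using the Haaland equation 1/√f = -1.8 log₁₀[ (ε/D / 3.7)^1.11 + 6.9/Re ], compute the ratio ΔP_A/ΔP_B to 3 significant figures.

Pipe A: V = Q/A = 0.00132/0.004778 = 0.2762 m/s; Re = 1.256e+04; ε/D = 0.00628; Haaland → f = 0.03782; ΔP_A = f(L/D)(ρV²/2) = 1219 Pa.
Pipe B: V = Q/A = 0.00132/0.002489 = 0.5302 m/s; Re = 1.74e+04; ε/D = 2.13e-05; Haaland → f = 0.0267; ΔP_B = f(L/D)(ρV²/2) = 923.3 Pa.
ΔP_A/ΔP_B = 1219/923.3 = 1.32.

ΔP_A/ΔP_B ≈ 1.32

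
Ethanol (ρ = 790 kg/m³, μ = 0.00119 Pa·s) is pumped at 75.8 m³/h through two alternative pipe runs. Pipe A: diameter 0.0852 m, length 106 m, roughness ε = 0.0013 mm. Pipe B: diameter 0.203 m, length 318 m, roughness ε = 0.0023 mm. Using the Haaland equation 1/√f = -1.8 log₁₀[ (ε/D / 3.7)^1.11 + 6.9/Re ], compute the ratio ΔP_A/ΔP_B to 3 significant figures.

Pipe A: V = Q/A = 0.02106/0.005701 = 3.693 m/s; Re = 2.089e+05; ε/D = 1.53e-05; Haaland → f = 0.01546; ΔP_A = f(L/D)(ρV²/2) = 1.037e+05 Pa.
Pipe B: V = Q/A = 0.02106/0.03237 = 0.6506 m/s; Re = 8.767e+04; ε/D = 1.13e-05; Haaland → f = 0.01836; ΔP_B = f(L/D)(ρV²/2) = 4809 Pa.
ΔP_A/ΔP_B = 1.037e+05/4809 = 21.6.

ΔP_A/ΔP_B ≈ 21.6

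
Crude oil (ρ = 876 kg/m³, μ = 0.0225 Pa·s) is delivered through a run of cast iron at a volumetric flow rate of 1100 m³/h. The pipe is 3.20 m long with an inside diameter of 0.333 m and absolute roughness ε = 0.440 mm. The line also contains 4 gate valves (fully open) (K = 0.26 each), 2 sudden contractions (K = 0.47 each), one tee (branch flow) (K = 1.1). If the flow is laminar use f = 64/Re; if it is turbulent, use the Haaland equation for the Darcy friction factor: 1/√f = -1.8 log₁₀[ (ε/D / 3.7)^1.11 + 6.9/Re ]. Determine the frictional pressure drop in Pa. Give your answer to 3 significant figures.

Q = 1100 m³/h = 1100/3600 = 0.3056 m³/s.
Cross-sectional area A = πD²/4 = π(0.333)²/4 = 0.08709 m²; mean velocity V = Q/A = 0.3056/0.08709 = 3.508 m/s.
Reynolds number Re = ρVD/μ = 876 · 3.508 · 0.333 / 0.0225 = 4.549e+04.
Re > 4000 → turbulent. Relative roughness ε/D = 0.00044/0.333 = 0.00132. Haaland: 1/√f = -1.8 log₁₀[(0.00132/3.7)^1.11 + 6.9/4.549e+04] = -1.8 log₁₀[0.000149 + 0.000152] = 6.339, so f = 0.02489.
Total minor-loss coefficient ΣK = 4·0.26 + 2·0.47 + 1·1.1 = 3.08.
ΔP = [f·L/D + ΣK]·(ρV²/2) = [0.02489·3.2/0.333 + 3.08]·(876·3.508²/2) = [0.2391 + 3.08]·5391 = 1.789e+04 Pa.

ΔP ≈ 17900 Pa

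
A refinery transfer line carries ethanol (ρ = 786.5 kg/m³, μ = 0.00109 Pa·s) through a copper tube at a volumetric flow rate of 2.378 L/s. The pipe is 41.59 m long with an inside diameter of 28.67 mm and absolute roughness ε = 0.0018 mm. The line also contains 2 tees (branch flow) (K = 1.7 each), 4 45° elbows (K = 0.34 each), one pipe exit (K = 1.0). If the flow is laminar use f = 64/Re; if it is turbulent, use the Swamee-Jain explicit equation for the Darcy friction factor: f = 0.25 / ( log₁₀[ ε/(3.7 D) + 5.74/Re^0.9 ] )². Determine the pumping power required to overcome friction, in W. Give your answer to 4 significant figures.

Q = 2.378 L/s = 2.378/1000 = 0.002378 m³/s.
Cross-sectional area A = πD²/4 = π(0.02867)²/4 = 0.0006456 m²; mean velocity V = Q/A = 0.002378/0.0006456 = 3.684 m/s.
Reynolds number Re = ρVD/μ = 786.5 · 3.684 · 0.02867 / 0.00109 = 7.62e+04.
Re > 4000 → turbulent. Relative roughness ε/D = 1.8e-06/0.02867 = 6.28e-05. Swamee-Jain: f = 0.25/(log₁₀[6.28e-05/3.7 + 5.74/7.62e+04^0.9])² = 0.25/(log₁₀[1.7e-05 + 0.000232])² = 0.25/(-3.604)² = 0.01925.
Total minor-loss coefficient ΣK = 2·1.7 + 4·0.34 + 1·1 = 5.76.
ΔP = [f·L/D + ΣK]·(ρV²/2) = [0.01925·41.59/0.02867 + 5.76]·(786.5·3.684²/2) = [27.92 + 5.76]·5336 = 1.797e+05 Pa.
Pumping power P = QΔP = 0.002378·1.797e+05 = 427.33 W = 427.3 W.

P ≈ 427.3 W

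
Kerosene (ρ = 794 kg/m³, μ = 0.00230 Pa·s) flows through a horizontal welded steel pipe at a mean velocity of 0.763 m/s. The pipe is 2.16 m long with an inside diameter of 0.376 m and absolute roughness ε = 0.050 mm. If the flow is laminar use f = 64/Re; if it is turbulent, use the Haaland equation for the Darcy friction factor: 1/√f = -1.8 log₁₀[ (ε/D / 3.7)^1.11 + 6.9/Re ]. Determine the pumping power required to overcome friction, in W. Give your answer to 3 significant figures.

Reynolds number Re = ρVD/μ = 794 · 0.763 · 0.376 / 0.0023 = 9.904e+04.
Re > 4000 → turbulent. Relative roughness ε/D = 5e-05/0.376 = 0.000133. Haaland: 1/√f = -1.8 log₁₀[(0.000133/3.7)^1.11 + 6.9/9.904e+04] = -1.8 log₁₀[1.17e-05 + 6.97e-05] = 7.362, so f = 0.01845.
Darcy-Weisbach: ΔP = f(L/D)(ρV²/2) = 0.01845·(2.16/0.376)·(794·0.763²/2) = 0.01845·5.745·231.1 = 24.5 Pa.
Q = V·A = 0.763·0.111 = 0.08472 m³/s.
Pumping power P = QΔP = 0.08472·24.5 = 2.076 W = 2.08 W.

P ≈ 2.08 W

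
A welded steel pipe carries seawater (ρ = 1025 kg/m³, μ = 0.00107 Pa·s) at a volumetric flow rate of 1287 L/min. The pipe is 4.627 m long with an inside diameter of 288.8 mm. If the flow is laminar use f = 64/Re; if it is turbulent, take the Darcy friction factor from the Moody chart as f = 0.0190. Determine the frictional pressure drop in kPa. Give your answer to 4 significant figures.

ΔP ≈ 0.01673 kPa

Q = 1287 L/min = 1287/60000 = 0.02145 m³/s.
Cross-sectional area A = πD²/4 = π(0.2888)²/4 = 0.06551 m²; mean velocity V = Q/A = 0.02145/0.06551 = 0.3274 m/s.
Reynolds number Re = ρVD/μ = 1025 · 0.3274 · 0.2888 / 0.00107 = 9.059e+04.
Re > 4000 → turbulent; use the Moody-chart value f = 0.0190.
Darcy-Weisbach: ΔP = f(L/D)(ρV²/2) = 0.019·(4.627/0.2888)·(1025·0.3274²/2) = 0.019·16.02·54.95 = 16.73 Pa.
ΔP = 16.73 Pa = 0.01673 kPa.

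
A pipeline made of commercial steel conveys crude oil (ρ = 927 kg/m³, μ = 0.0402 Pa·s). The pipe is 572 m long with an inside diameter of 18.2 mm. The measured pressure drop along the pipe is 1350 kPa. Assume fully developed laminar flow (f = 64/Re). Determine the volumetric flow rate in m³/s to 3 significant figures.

For laminar flow, f = 64/Re with Re = ρVD/μ, so Darcy-Weisbach reduces to ΔP = 32μLV/D². Solving for V: V = ΔP·D²/(32μL) = 1.35e+06·(0.0182)²/(32·0.0402·572) = 0.6077 m/s.
Check: Re = ρVD/μ = 927·0.6077·0.0182/0.0402 = 255.1 < 2300, so the laminar assumption holds.
Q = V·A = 0.6077·(π/4·0.0182²) = 0.0001581 m³/s = 1.58×10^-4 m³/s.

Q ≈ 1.58×10^-4 m³/s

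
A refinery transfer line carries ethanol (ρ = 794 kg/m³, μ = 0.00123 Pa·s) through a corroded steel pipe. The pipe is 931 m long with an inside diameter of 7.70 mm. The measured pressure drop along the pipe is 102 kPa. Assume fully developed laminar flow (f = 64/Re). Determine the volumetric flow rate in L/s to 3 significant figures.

For laminar flow, f = 64/Re with Re = ρVD/μ, so Darcy-Weisbach reduces to ΔP = 32μLV/D². Solving for V: V = ΔP·D²/(32μL) = 1.02e+05·(0.0077)²/(32·0.00123·931) = 0.165 m/s.
Check: Re = ρVD/μ = 794·0.165·0.0077/0.00123 = 820.3 < 2300, so the laminar assumption holds.
Q = V·A = 0.165·(π/4·0.0077²) = 7.685e-06 m³/s = 0.00769 L/s.

Q ≈ 0.00769 L/s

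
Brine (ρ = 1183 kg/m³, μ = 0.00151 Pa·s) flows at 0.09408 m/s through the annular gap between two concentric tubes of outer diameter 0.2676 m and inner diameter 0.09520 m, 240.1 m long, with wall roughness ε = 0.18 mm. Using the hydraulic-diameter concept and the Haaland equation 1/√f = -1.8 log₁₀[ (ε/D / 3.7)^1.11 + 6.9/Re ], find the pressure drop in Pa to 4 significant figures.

Hydraulic diameter D_h = 4A/P = D_o - D_i = 0.2676 - 0.0952 = 0.1724 m.
Re = ρVD_h/μ = 1183·0.09408·0.1724/0.00151 = 1.271e+04.
ε/D_h = 0.00018/0.1724 = 0.00104; Haaland gives 1/√f = -1.8 log₁₀[0.000115+0.000543] = 5.727, so f = 0.03049.
ΔP = f(L/D_h)(ρV²/2) = 0.03049·240.1/0.1724·5.235 = 222.3 Pa.

ΔP ≈ 222.3 Pa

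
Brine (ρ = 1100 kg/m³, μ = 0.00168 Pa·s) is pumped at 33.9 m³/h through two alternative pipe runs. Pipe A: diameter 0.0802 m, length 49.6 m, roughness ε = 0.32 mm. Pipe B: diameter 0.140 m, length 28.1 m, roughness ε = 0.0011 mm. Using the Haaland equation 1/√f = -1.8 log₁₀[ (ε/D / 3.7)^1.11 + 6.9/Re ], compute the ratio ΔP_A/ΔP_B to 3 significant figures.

Pipe A: V = Q/A = 0.009417/0.005052 = 1.864 m/s; Re = 9.789e+04; ε/D = 0.00399; Haaland → f = 0.02945; ΔP_A = f(L/D)(ρV²/2) = 3.481e+04 Pa.
Pipe B: V = Q/A = 0.009417/0.01539 = 0.6117 m/s; Re = 5.607e+04; ε/D = 7.86e-06; Haaland → f = 0.02021; ΔP_B = f(L/D)(ρV²/2) = 834.8 Pa.
ΔP_A/ΔP_B = 3.481e+04/834.8 = 41.7.

ΔP_A/ΔP_B ≈ 41.7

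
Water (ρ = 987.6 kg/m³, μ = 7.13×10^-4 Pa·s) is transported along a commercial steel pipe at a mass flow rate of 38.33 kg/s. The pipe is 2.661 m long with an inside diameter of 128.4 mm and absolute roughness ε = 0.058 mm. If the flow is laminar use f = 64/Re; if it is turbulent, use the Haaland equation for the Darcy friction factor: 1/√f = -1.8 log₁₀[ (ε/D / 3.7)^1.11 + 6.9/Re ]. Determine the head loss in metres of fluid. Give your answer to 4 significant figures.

h_f ≈ 0.1633 m

A = πD²/4 = π(0.1284)²/4 = 0.01295 m²; mean velocity V = ṁ/(ρA) = 38.33/(987.6 · 0.01295) = 2.997 m/s.
Reynolds number Re = ρVD/μ = 987.6 · 2.997 · 0.1284 / 0.000713 = 5.331e+05.
Re > 4000 → turbulent. Relative roughness ε/D = 5.8e-05/0.1284 = 0.000452. Haaland: 1/√f = -1.8 log₁₀[(0.000452/3.7)^1.11 + 6.9/5.331e+05] = -1.8 log₁₀[4.53e-05 + 1.29e-05] = 7.622, so f = 0.01721.
Darcy-Weisbach: ΔP = f(L/D)(ρV²/2) = 0.01721·(2.661/0.1284)·(987.6·2.997²/2) = 0.01721·20.72·4436 = 1582 Pa.
Head loss h_f = ΔP/(ρg) = 1582/(987.6·9.81) = 0.1633 m.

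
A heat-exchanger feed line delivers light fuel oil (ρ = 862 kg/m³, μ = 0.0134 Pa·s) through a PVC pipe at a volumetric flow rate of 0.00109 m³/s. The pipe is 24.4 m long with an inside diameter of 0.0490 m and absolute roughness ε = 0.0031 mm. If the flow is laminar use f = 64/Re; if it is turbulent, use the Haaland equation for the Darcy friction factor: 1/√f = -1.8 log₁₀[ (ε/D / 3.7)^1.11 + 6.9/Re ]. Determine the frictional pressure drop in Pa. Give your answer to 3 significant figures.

ΔP ≈ 2520 Pa

Cross-sectional area A = πD²/4 = π(0.049)²/4 = 0.001886 m²; mean velocity V = Q/A = 0.00109/0.001886 = 0.578 m/s.
Reynolds number Re = ρVD/μ = 862 · 0.578 · 0.049 / 0.0134 = 1822.
Re < 2300 → laminar flow, so f = 64/Re = 64/1822 = 0.03513 (the turbulent correlation is not needed).
Darcy-Weisbach: ΔP = f(L/D)(ρV²/2) = 0.03513·(24.4/0.049)·(862·0.578²/2) = 0.03513·498·144 = 2519 Pa.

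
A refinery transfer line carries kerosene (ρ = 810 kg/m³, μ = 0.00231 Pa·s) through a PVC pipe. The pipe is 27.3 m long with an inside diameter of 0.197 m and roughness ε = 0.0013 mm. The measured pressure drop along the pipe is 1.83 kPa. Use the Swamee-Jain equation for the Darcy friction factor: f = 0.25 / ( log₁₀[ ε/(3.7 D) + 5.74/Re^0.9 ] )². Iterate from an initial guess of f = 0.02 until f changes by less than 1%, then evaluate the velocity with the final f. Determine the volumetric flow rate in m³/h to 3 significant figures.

Rearranging Darcy-Weisbach: V = √(2·ΔP·D/(f·L·ρ)). With ε/D = 1.3e-06/0.197 = 6.6e-06, iterate starting from f = 0.02:
  f = 0.02 → V = √(2·1830·0.197/(0.02·27.3·810)) = 1.277 m/s; Re = ρVD/μ = 8.82e+04; f → 0.01838
  f = 0.01838 → V = 1.332 m/s; Re = 9.201e+04; f → 0.01822
Converged (Δf/f < 1%). With the final f = 0.01822: V = √(2·1830·0.197/(0.01822·27.3·810)) = 1.338 m/s.
Q = V·A = 1.338·(π/4·0.197²) = 0.04078 m³/s = 147 m³/h.

Q ≈ 147 m³/h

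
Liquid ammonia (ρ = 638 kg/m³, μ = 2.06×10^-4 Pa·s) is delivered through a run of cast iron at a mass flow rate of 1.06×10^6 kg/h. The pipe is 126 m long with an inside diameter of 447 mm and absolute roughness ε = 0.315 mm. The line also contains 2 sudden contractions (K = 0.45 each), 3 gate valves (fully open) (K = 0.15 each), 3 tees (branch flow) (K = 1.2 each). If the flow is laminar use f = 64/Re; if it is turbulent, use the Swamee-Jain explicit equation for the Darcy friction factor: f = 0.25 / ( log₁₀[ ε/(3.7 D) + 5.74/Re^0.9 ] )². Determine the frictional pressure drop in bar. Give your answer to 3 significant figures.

ΔP ≈ 0.278 bar

ṁ = 1.06×10^6 kg/h = 1.06×10^6/3600 = 294.4 kg/s.
A = πD²/4 = π(0.447)²/4 = 0.1569 m²; mean velocity V = ṁ/(ρA) = 294.4/(638 · 0.1569) = 2.941 m/s.
Reynolds number Re = ρVD/μ = 638 · 2.941 · 0.447 / 0.000206 = 4.071e+06.
Re > 4000 → turbulent. Relative roughness ε/D = 0.000315/0.447 = 0.000705. Swamee-Jain: f = 0.25/(log₁₀[0.000705/3.7 + 5.74/4.071e+06^0.9])² = 0.25/(log₁₀[0.00019 + 6.46e-06])² = 0.25/(-3.706)² = 0.01821.
Total minor-loss coefficient ΣK = 2·0.45 + 3·0.15 + 3·1.2 = 4.95.
ΔP = [f·L/D + ΣK]·(ρV²/2) = [0.01821·126/0.447 + 4.95]·(638·2.941²/2) = [5.132 + 4.95]·2759 = 2.781e+04 Pa.
ΔP = 2.781e+04 Pa = 0.278 bar.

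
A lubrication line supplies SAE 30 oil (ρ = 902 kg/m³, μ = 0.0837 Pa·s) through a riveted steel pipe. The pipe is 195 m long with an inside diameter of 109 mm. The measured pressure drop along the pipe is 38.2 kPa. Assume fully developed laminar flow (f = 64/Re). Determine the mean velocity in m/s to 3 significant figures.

V ≈ 0.869 m/s

For laminar flow, f = 64/Re with Re = ρVD/μ, so Darcy-Weisbach reduces to ΔP = 32μLV/D². Solving for V: V = ΔP·D²/(32μL) = 3.82e+04·(0.109)²/(32·0.0837·195) = 0.869 m/s.
Check: Re = ρVD/μ = 902·0.869·0.109/0.0837 = 1021 < 2300, so the laminar assumption holds.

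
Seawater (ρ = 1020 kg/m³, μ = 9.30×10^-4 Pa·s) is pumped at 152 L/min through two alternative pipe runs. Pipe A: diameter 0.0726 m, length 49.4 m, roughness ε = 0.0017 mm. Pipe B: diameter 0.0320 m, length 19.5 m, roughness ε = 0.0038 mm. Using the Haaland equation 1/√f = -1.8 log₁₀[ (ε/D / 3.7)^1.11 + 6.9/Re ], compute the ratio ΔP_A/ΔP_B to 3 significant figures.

ΔP_A/ΔP_B ≈ 0.0489

Pipe A: V = Q/A = 0.002533/0.00414 = 0.612 m/s; Re = 4.873e+04; ε/D = 2.34e-05; Haaland → f = 0.02089; ΔP_A = f(L/D)(ρV²/2) = 2715 Pa.
Pipe B: V = Q/A = 0.002533/0.0008042 = 3.15 m/s; Re = 1.106e+05; ε/D = 0.000119; Haaland → f = 0.01802; ΔP_B = f(L/D)(ρV²/2) = 5.557e+04 Pa.
ΔP_A/ΔP_B = 2715/5.557e+04 = 0.0489.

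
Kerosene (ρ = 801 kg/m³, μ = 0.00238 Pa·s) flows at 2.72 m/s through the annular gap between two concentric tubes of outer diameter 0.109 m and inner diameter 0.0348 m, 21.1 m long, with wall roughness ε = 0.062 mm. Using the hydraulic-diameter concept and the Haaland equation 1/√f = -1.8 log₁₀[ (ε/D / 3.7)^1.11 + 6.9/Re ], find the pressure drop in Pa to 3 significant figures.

ΔP ≈ 18800 Pa

Hydraulic diameter D_h = 4A/P = D_o - D_i = 0.109 - 0.0348 = 0.0742 m.
Re = ρVD_h/μ = 801·2.72·0.0742/0.00238 = 6.792e+04.
ε/D_h = 6.2e-05/0.0742 = 0.000836; Haaland gives 1/√f = -1.8 log₁₀[8.97e-05+0.000102] = 6.693, so f = 0.02232.
ΔP = f(L/D_h)(ρV²/2) = 0.02232·21.1/0.0742·2963 = 1.881e+04 Pa.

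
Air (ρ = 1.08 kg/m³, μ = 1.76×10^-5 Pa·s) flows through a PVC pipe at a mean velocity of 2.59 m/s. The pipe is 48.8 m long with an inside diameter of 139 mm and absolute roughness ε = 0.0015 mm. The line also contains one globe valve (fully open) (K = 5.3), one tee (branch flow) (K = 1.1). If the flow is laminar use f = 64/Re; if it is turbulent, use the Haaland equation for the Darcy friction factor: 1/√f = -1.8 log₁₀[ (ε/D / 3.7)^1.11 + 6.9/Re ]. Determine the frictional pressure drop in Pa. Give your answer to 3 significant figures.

Reynolds number Re = ρVD/μ = 1.08 · 2.59 · 0.139 / 1.76e-05 = 2.209e+04.
Re > 4000 → turbulent. Relative roughness ε/D = 1.5e-06/0.139 = 1.08e-05. Haaland: 1/√f = -1.8 log₁₀[(1.08e-05/3.7)^1.11 + 6.9/2.209e+04] = -1.8 log₁₀[7.18e-07 + 0.000312] = 6.308, so f = 0.02513.
Total minor-loss coefficient ΣK = 1·5.3 + 1·1.1 = 6.4.
ΔP = [f·L/D + ΣK]·(ρV²/2) = [0.02513·48.8/0.139 + 6.4]·(1.08·2.59²/2) = [8.823 + 6.4]·3.622 = 55.14 Pa.

ΔP ≈ 55.1 Pa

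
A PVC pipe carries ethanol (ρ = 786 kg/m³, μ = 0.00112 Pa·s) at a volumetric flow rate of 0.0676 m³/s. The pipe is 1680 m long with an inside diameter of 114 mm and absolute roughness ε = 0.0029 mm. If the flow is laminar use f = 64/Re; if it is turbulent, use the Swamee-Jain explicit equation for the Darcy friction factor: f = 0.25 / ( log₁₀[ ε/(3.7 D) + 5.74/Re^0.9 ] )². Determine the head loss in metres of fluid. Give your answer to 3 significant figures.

h_f ≈ 440 m

Cross-sectional area A = πD²/4 = π(0.114)²/4 = 0.01021 m²; mean velocity V = Q/A = 0.0676/0.01021 = 6.623 m/s.
Reynolds number Re = ρVD/μ = 786 · 6.623 · 0.114 / 0.00112 = 5.299e+05.
Re > 4000 → turbulent. Relative roughness ε/D = 2.9e-06/0.114 = 2.54e-05. Swamee-Jain: f = 0.25/(log₁₀[2.54e-05/3.7 + 5.74/5.299e+05^0.9])² = 0.25/(log₁₀[6.88e-06 + 4.05e-05])² = 0.25/(-4.325)² = 0.01337.
Darcy-Weisbach: ΔP = f(L/D)(ρV²/2) = 0.01337·(1680/0.114)·(786·6.623²/2) = 0.01337·1.474e+04·1.724e+04 = 3.396e+06 Pa.
Head loss h_f = ΔP/(ρg) = 3.396e+06/(786·9.81) = 440 m.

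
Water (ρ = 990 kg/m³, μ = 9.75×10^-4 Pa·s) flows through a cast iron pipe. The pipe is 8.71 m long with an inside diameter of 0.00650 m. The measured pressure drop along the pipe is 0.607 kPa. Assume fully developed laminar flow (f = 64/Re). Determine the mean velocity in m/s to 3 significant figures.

V ≈ 0.0944 m/s

For laminar flow, f = 64/Re with Re = ρVD/μ, so Darcy-Weisbach reduces to ΔP = 32μLV/D². Solving for V: V = ΔP·D²/(32μL) = 607·(0.0065)²/(32·0.000975·8.71) = 0.09437 m/s.
Check: Re = ρVD/μ = 990·0.09437·0.0065/0.000975 = 622.9 < 2300, so the laminar assumption holds.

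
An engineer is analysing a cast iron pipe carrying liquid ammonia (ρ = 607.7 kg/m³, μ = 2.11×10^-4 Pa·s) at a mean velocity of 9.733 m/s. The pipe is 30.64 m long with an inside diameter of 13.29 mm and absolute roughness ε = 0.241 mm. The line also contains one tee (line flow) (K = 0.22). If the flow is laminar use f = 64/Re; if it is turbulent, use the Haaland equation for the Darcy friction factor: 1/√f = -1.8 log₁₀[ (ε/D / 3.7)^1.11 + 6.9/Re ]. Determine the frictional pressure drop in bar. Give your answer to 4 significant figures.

Reynolds number Re = ρVD/μ = 607.7 · 9.733 · 0.01329 / 0.000211 = 3.725e+05.
Re > 4000 → turbulent. Relative roughness ε/D = 0.000241/0.01329 = 0.0181. Haaland: 1/√f = -1.8 log₁₀[(0.0181/3.7)^1.11 + 6.9/3.725e+05] = -1.8 log₁₀[0.00273 + 1.85e-05] = 4.61, so f = 0.04706.
Total minor-loss coefficient ΣK = 1·0.22 = 0.22.
ΔP = [f·L/D + ΣK]·(ρV²/2) = [0.04706·30.64/0.01329 + 0.22]·(607.7·9.733²/2) = [108.5 + 0.22]·2.878e+04 = 3.13e+06 Pa.
ΔP = 3.13e+06 Pa = 31.30 bar.

ΔP ≈ 31.30 bar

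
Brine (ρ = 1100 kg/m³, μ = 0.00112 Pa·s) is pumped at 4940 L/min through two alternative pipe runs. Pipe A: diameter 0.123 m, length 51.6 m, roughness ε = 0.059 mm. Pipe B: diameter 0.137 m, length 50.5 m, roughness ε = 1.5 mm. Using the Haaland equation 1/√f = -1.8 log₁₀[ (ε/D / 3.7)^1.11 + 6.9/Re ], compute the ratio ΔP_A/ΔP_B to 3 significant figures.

ΔP_A/ΔP_B ≈ 0.764

Pipe A: V = Q/A = 0.08233/0.01188 = 6.929 m/s; Re = 8.371e+05; ε/D = 0.00048; Haaland → f = 0.01711; ΔP_A = f(L/D)(ρV²/2) = 1.896e+05 Pa.
Pipe B: V = Q/A = 0.08233/0.01474 = 5.585 m/s; Re = 7.515e+05; ε/D = 0.0109; Haaland → f = 0.03924; ΔP_B = f(L/D)(ρV²/2) = 2.482e+05 Pa.
ΔP_A/ΔP_B = 1.896e+05/2.482e+05 = 0.764.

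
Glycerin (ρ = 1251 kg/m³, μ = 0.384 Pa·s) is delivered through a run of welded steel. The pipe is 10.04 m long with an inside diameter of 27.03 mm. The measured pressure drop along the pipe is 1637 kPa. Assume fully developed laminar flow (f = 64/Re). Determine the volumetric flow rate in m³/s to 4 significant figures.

For laminar flow, f = 64/Re with Re = ρVD/μ, so Darcy-Weisbach reduces to ΔP = 32μLV/D². Solving for V: V = ΔP·D²/(32μL) = 1.637e+06·(0.02703)²/(32·0.384·10.04) = 9.695 m/s.
Check: Re = ρVD/μ = 1251·9.695·0.02703/0.384 = 853.7 < 2300, so the laminar assumption holds.
Q = V·A = 9.695·(π/4·0.02703²) = 0.005563 m³/s = 0.005563 m³/s.

Q ≈ 0.005563 m³/s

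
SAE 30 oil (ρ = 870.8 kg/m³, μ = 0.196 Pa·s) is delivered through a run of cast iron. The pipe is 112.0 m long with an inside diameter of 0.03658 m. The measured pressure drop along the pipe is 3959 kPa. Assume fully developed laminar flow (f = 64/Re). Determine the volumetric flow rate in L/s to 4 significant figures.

Q ≈ 7.925 L/s

For laminar flow, f = 64/Re with Re = ρVD/μ, so Darcy-Weisbach reduces to ΔP = 32μLV/D². Solving for V: V = ΔP·D²/(32μL) = 3.959e+06·(0.03658)²/(32·0.196·112) = 7.541 m/s.
Check: Re = ρVD/μ = 870.8·7.541·0.03658/0.196 = 1226 < 2300, so the laminar assumption holds.
Q = V·A = 7.541·(π/4·0.03658²) = 0.007925 m³/s = 7.925 L/s.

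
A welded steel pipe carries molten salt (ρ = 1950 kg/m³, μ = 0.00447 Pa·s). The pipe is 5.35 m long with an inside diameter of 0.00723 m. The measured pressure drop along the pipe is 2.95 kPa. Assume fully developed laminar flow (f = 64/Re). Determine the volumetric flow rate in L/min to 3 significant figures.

Q ≈ 0.496 L/min

For laminar flow, f = 64/Re with Re = ρVD/μ, so Darcy-Weisbach reduces to ΔP = 32μLV/D². Solving for V: V = ΔP·D²/(32μL) = 2950·(0.00723)²/(32·0.00447·5.35) = 0.2015 m/s.
Check: Re = ρVD/μ = 1950·0.2015·0.00723/0.00447 = 635.6 < 2300, so the laminar assumption holds.
Q = V·A = 0.2015·(π/4·0.00723²) = 8.273e-06 m³/s = 0.496 L/min.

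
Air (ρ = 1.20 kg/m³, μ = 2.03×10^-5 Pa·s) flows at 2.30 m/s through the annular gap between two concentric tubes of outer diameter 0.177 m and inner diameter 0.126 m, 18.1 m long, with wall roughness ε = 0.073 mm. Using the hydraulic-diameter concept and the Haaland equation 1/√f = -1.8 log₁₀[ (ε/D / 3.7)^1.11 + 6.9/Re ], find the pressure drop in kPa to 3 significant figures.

ΔP ≈ 0.0403 kPa

Hydraulic diameter D_h = 4A/P = D_o - D_i = 0.177 - 0.126 = 0.051 m.
Re = ρVD_h/μ = 1.2·2.3·0.051/2.03e-05 = 6934.
ε/D_h = 7.3e-05/0.051 = 0.00143; Haaland gives 1/√f = -1.8 log₁₀[0.000163+0.000995] = 5.285, so f = 0.0358.
ΔP = f(L/D_h)(ρV²/2) = 0.0358·18.1/0.051·3.174 = 40.33 Pa.
ΔP = 0.0403 kPa.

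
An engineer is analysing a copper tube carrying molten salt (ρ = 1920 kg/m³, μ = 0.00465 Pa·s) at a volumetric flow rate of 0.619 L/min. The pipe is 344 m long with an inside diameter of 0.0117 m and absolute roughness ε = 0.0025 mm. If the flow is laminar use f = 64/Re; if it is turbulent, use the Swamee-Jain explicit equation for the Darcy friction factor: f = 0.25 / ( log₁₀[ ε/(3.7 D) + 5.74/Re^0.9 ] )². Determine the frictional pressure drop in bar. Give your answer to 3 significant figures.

Q = 0.619 L/min = 0.619/60000 = 1.032e-05 m³/s.
Cross-sectional area A = πD²/4 = π(0.0117)²/4 = 0.0001075 m²; mean velocity V = Q/A = 1.032e-05/0.0001075 = 0.09596 m/s.
Reynolds number Re = ρVD/μ = 1920 · 0.09596 · 0.0117 / 0.00465 = 463.6.
Re < 2300 → laminar flow, so f = 64/Re = 64/463.6 = 0.1381 (the turbulent correlation is not needed).
Darcy-Weisbach: ΔP = f(L/D)(ρV²/2) = 0.1381·(344/0.0117)·(1920·0.09596²/2) = 0.1381·2.94e+04·8.839 = 3.588e+04 Pa.
ΔP = 3.588e+04 Pa = 0.359 bar.

ΔP ≈ 0.359 bar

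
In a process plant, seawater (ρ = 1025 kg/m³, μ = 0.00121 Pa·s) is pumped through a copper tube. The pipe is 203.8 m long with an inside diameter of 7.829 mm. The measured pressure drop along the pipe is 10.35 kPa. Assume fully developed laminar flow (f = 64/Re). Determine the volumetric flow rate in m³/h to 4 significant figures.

For laminar flow, f = 64/Re with Re = ρVD/μ, so Darcy-Weisbach reduces to ΔP = 32μLV/D². Solving for V: V = ΔP·D²/(32μL) = 1.035e+04·(0.007829)²/(32·0.00121·203.8) = 0.08039 m/s.
Check: Re = ρVD/μ = 1025·0.08039·0.007829/0.00121 = 533.2 < 2300, so the laminar assumption holds.
Q = V·A = 0.08039·(π/4·0.007829²) = 3.87e-06 m³/s = 0.01393 m³/h.

Q ≈ 0.01393 m³/h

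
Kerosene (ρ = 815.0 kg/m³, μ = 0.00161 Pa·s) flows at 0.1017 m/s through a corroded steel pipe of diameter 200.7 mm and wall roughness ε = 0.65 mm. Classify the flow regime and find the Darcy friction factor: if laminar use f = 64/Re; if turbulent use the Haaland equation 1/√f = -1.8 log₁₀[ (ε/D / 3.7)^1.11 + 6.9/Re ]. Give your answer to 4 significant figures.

Re = ρVD/μ = 815·0.1017·0.2007/0.00161 = 1.033e+04.
Re > 4000 → turbulent. ε/D = 0.00065/0.2007 = 0.00324; Haaland: 1/√f = -1.8 log₁₀[0.000403 + 0.000668] = 5.346, so f = 0.03499.

f ≈ 0.03499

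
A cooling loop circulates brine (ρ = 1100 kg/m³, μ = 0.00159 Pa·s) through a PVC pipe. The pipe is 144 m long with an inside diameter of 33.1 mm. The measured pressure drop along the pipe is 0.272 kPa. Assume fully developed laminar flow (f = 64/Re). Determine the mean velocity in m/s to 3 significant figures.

V ≈ 0.0407 m/s

For laminar flow, f = 64/Re with Re = ρVD/μ, so Darcy-Weisbach reduces to ΔP = 32μLV/D². Solving for V: V = ΔP·D²/(32μL) = 272·(0.0331)²/(32·0.00159·144) = 0.04067 m/s.
Check: Re = ρVD/μ = 1100·0.04067·0.0331/0.00159 = 931.4 < 2300, so the laminar assumption holds.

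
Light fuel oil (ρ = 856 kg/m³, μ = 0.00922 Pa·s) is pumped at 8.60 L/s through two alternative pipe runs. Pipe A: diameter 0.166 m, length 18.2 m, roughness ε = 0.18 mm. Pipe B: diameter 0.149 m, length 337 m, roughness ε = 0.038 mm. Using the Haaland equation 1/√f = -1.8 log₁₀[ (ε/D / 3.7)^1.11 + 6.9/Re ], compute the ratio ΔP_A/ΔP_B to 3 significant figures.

ΔP_A/ΔP_B ≈ 0.0332

Pipe A: V = Q/A = 0.0086/0.02164 = 0.3974 m/s; Re = 6124; ε/D = 0.00108; Haaland → f = 0.03659; ΔP_A = f(L/D)(ρV²/2) = 271.1 Pa.
Pipe B: V = Q/A = 0.0086/0.01744 = 0.4932 m/s; Re = 6823; ε/D = 0.000255; Haaland → f = 0.03464; ΔP_B = f(L/D)(ρV²/2) = 8157 Pa.
ΔP_A/ΔP_B = 271.1/8157 = 0.0332.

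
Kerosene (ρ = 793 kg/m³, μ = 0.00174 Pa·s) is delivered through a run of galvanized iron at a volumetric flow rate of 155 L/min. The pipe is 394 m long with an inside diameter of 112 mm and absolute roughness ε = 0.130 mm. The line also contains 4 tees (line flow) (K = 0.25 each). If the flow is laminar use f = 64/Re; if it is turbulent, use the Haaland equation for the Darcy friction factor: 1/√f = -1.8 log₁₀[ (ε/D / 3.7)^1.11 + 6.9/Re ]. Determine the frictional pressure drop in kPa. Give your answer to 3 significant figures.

Q = 155 L/min = 155/60000 = 0.002583 m³/s.
Cross-sectional area A = πD²/4 = π(0.112)²/4 = 0.009852 m²; mean velocity V = Q/A = 0.002583/0.009852 = 0.2622 m/s.
Reynolds number Re = ρVD/μ = 793 · 0.2622 · 0.112 / 0.00174 = 1.338e+04.
Re > 4000 → turbulent. Relative roughness ε/D = 0.00013/0.112 = 0.00116. Haaland: 1/√f = -1.8 log₁₀[(0.00116/3.7)^1.11 + 6.9/1.338e+04] = -1.8 log₁₀[0.000129 + 0.000516] = 5.743, so f = 0.03032.
Total minor-loss coefficient ΣK = 4·0.25 = 1.
ΔP = [f·L/D + ΣK]·(ρV²/2) = [0.03032·394/0.112 + 1]·(793·0.2622²/2) = [106.7 + 1]·27.26 = 2935 Pa.
ΔP = 2935 Pa = 2.93 kPa.

ΔP ≈ 2.93 kPa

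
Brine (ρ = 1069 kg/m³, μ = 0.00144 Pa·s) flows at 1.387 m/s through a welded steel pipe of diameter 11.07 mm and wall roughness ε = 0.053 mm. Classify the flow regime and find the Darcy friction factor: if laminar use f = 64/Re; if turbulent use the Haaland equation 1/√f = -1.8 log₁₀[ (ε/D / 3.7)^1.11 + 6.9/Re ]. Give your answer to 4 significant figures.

f ≈ 0.03643

Re = ρVD/μ = 1069·1.387·0.01107/0.00144 = 1.14e+04.
Re > 4000 → turbulent. ε/D = 5.3e-05/0.01107 = 0.00479; Haaland: 1/√f = -1.8 log₁₀[0.000623 + 0.000605] = 5.239, so f = 0.03643.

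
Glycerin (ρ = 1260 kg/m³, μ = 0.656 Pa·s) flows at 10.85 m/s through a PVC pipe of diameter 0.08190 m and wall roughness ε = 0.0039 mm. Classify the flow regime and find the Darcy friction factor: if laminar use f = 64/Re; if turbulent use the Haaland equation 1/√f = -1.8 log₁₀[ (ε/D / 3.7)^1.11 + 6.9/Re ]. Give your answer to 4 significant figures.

Re = ρVD/μ = 1260·10.85·0.0819/0.656 = 1707.
Re < 2300 → laminar, so f = 64/Re = 0.0375 (roughness is irrelevant in laminar flow).

f ≈ 0.03750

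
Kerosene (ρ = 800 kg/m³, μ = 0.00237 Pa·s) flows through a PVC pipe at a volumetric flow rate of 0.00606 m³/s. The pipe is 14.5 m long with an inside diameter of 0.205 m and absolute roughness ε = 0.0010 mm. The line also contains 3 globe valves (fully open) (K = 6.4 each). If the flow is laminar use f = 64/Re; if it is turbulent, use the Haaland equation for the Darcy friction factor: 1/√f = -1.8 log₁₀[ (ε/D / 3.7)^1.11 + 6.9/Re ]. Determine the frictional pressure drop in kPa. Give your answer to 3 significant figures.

Cross-sectional area A = πD²/4 = π(0.205)²/4 = 0.03301 m²; mean velocity V = Q/A = 0.00606/0.03301 = 0.1836 m/s.
Reynolds number Re = ρVD/μ = 800 · 0.1836 · 0.205 / 0.00237 = 1.27e+04.
Re > 4000 → turbulent. Relative roughness ε/D = 1e-06/0.205 = 4.88e-06. Haaland: 1/√f = -1.8 log₁₀[(4.88e-06/3.7)^1.11 + 6.9/1.27e+04] = -1.8 log₁₀[2.97e-07 + 0.000543] = 5.877, so f = 0.02895.
Total minor-loss coefficient ΣK = 3·6.4 = 19.2.
ΔP = [f·L/D + ΣK]·(ρV²/2) = [0.02895·14.5/0.205 + 19.2]·(800·0.1836²/2) = [2.048 + 19.2]·13.48 = 286.5 Pa.
ΔP = 286.5 Pa = 0.287 kPa.

ΔP ≈ 0.287 kPa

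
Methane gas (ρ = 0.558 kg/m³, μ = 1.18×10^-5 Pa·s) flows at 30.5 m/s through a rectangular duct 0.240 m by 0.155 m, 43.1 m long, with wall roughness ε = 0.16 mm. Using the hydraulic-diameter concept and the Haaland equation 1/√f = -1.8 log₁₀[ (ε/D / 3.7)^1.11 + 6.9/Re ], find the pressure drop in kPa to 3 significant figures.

ΔP ≈ 1.19 kPa

Hydraulic diameter D_h = 4A/P = 4·(0.24·0.155)/(2·(0.24+0.155)) = 0.1488/0.79 = 0.1884 m.
Re = ρVD_h/μ = 0.558·30.5·0.1884/1.18e-05 = 2.717e+05.
ε/D_h = 0.00016/0.1884 = 0.000849; Haaland gives 1/√f = -1.8 log₁₀[9.13e-05+2.54e-05] = 7.079, so f = 0.01996.
ΔP = f(L/D_h)(ρV²/2) = 0.01996·43.1/0.1884·259.5 = 1185 Pa.
ΔP = 1.19 kPa.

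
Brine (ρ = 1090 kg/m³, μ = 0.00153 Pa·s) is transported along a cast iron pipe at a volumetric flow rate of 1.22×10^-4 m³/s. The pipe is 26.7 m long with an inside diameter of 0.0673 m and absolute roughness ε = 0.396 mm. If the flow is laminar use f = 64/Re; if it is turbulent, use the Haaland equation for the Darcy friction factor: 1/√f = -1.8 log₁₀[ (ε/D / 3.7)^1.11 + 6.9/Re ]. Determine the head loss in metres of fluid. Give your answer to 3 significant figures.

Cross-sectional area A = πD²/4 = π(0.0673)²/4 = 0.003557 m²; mean velocity V = Q/A = 0.000122/0.003557 = 0.0343 m/s.
Reynolds number Re = ρVD/μ = 1090 · 0.0343 · 0.0673 / 0.00153 = 1644.
Re < 2300 → laminar flow, so f = 64/Re = 64/1644 = 0.03892 (the turbulent correlation is not needed).
Darcy-Weisbach: ΔP = f(L/D)(ρV²/2) = 0.03892·(26.7/0.0673)·(1090·0.0343²/2) = 0.03892·396.7·0.641 = 9.898 Pa.
Head loss h_f = ΔP/(ρg) = 9.898/(1090·9.81) = 9.26×10^-4 m.

h_f ≈ 9.26×10^-4 m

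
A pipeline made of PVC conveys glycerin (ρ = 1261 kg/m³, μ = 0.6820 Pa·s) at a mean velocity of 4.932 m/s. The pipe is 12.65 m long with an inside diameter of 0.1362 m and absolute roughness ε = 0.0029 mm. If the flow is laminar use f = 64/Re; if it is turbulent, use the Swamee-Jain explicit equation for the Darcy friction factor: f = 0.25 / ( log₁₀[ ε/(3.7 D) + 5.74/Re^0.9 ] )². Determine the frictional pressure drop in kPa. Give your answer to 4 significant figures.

ΔP ≈ 73.40 kPa

Reynolds number Re = ρVD/μ = 1261 · 4.932 · 0.1362 / 0.682 = 1242.
Re < 2300 → laminar flow, so f = 64/Re = 64/1242 = 0.05153 (the turbulent correlation is not needed).
Darcy-Weisbach: ΔP = f(L/D)(ρV²/2) = 0.05153·(12.65/0.1362)·(1261·4.932²/2) = 0.05153·92.88·1.534e+04 = 7.34e+04 Pa.
ΔP = 7.34e+04 Pa = 73.40 kPa.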